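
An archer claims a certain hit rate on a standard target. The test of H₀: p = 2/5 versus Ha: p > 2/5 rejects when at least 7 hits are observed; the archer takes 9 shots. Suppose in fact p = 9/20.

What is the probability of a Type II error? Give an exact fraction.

Under the alternative p = 9/20, X ~ Binomial(9, 9/20); β is the probability the test does not reject, P(X < 7).
Adding the binomial probabilities P(X=0)+…+P(X=6) at p = 9/20 gives 30407271323/32000000000.

30407271323/32000000000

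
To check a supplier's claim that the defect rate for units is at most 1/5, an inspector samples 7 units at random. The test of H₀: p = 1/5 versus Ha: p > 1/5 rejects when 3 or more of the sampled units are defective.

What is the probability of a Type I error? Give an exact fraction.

α = P(reject H₀ | H₀ true) = P(X ≥ 3 | p = 1/5), X ~ Binomial(7, 1/5).
α = 1 − P(X ≤ 2) = 1 − 13312/15625 = 2313/15625.

2313/15625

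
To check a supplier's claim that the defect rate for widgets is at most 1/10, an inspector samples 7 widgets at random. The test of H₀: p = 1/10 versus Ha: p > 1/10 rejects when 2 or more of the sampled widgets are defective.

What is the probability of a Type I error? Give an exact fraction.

93559/625000

Under H₀, Y ~ Binomial(7, 1/10); the Type I error rate is P(Y ≥ 2).
α = 1 − P(Y ≤ 1) = 1 − 531441/625000 = 93559/625000.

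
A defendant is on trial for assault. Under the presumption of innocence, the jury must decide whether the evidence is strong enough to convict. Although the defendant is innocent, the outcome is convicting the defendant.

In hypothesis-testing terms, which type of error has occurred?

The null hypothesis here is that the defendant is innocent.
'Convicting the defendant' corresponds to rejecting H₀.
H₀ was rejected but H₀ is true — a Type I error (false positive).

Type I error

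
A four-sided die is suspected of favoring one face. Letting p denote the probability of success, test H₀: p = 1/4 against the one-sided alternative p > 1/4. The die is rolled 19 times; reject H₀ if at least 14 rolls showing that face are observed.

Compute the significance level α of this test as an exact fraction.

395915/34359738368

Under H₀, S ~ Binomial(19, 1/4), and α = P(S ≥ 14).
Summing C(19,j)(1/4)^j(3/4)^{19−j} for j = 14,…,19 gives 395915/34359738368.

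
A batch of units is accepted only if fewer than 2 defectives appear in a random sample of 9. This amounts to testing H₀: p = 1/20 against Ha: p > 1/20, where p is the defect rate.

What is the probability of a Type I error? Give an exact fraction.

The significance level is the probability, assuming p = 1/20, of seeing 2 or more defectives in 9 draws.
Computing the lower-tail complement: 1 − 118884941287/128000000000 = 9115058713/128000000000.

9115058713/128000000000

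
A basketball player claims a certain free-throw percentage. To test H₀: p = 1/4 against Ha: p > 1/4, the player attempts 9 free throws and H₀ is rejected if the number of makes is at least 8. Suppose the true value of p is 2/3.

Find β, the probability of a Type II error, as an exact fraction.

16867/19683

Under the alternative p = 2/3, K ~ Binomial(9, 2/3); β is the probability the test does not reject, P(K < 8).
Adding the binomial probabilities P(K=0)+…+P(K=7) at p = 2/3 gives 16867/19683.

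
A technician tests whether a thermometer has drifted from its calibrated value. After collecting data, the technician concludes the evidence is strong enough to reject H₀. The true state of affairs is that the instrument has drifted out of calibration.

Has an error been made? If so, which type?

The conventional null hypothesis here is that the instrument is correctly calibrated.
The test rejected a false H₀ — the decision matches the true state.

No error — this is a correct decision.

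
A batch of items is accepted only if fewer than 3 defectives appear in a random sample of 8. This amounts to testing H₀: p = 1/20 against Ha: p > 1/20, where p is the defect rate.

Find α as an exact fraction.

α = P(reject H₀ | H₀ true) = P(Y ≥ 3 | p = 1/20), Y ~ Binomial(8, 1/20).
Computing the lower-tail complement: 1 − 25451821621/25600000000 = 148178379/25600000000.

148178379/25600000000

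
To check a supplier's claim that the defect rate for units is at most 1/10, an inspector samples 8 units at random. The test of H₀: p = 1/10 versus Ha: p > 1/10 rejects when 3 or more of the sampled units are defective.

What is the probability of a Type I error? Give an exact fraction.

The significance level is the probability, assuming p = 1/10, of seeing 3 or more defectives in 8 draws.
Computing the lower-tail complement: 1 − 96190821/100000000 = 3809179/100000000.

3809179/100000000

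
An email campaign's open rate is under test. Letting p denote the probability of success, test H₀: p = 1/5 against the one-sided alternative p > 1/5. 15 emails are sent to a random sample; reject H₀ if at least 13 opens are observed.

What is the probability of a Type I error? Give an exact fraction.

The Type I error probability is α = P(K ≥ 13) computed under H₀, where K ~ Binomial(15, 1/5).
Summing C(15,j)(1/5)^j(4/5)^{15−j} for j = 13,…,15 gives 1741/30517578125.

1741/30517578125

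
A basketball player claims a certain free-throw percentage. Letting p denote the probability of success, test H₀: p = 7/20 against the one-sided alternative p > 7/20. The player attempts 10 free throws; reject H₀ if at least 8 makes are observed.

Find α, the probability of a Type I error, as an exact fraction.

The Type I error probability is α = P(X ≥ 8) computed under H₀, where X ~ Binomial(10, 7/20).
Adding the binomial terms for j = 8 through 10 with p = 7/20 yields 12342438941/2560000000000.

12342438941/2560000000000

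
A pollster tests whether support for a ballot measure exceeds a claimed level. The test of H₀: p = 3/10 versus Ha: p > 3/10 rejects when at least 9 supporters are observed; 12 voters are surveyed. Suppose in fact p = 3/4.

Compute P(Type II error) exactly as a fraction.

5892517/16777216

β = P(fail to reject H₀ | Ha true) = P(Y ≤ 8 | p = 3/4), Y ~ Binomial(12, 3/4).
Summing C(12,j)·(3/4)^j·(1/4)^{12-j} for j = 0..8 gives 5892517/16777216.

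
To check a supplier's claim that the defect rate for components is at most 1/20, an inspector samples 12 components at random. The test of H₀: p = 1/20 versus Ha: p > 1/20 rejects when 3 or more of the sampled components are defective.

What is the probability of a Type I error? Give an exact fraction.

16030320228069/819200000000000

α = P(reject H₀ | H₀ true) = P(Y ≥ 3 | p = 1/20), Y ~ Binomial(12, 1/20).
Via the complement, α = 1 − Σ_{j=0}^{2} C(12,j)(1/20)^j(19/20)^{12-j} = 16030320228069/819200000000000.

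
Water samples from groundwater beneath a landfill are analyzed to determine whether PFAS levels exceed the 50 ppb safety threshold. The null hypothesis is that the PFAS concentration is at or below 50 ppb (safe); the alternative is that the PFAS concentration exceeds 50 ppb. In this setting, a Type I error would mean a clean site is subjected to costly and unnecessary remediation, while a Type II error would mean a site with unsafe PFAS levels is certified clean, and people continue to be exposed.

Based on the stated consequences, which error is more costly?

The Type II consequence (a site with unsafe PFAS levels is certified clean, and people continue to be exposed) is more severe than the Type I consequence (a clean site is subjected to costly and unnecessary remediation).

Type II error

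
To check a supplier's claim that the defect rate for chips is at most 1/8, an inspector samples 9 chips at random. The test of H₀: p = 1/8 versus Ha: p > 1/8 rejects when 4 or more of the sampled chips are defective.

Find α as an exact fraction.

Under H₀, Y ~ Binomial(9, 1/8); the Type I error rate is P(Y ≥ 4).
α = 1 − P(Y ≤ 3) = 1 − 4117715/4194304 = 76589/4194304.

76589/4194304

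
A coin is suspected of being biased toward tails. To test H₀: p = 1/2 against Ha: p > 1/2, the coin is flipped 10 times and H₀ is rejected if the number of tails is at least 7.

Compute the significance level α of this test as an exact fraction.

α = P(reject H₀ | H₀ true) = P(S ≥ 7 | p = 1/2), with S ~ Binomial(10, 1/2).
That's C(10,7) + C(10,8) + C(10,9) + C(10,10) over 2^10, i.e. (120 + 45 + 10 + 1)/1024 = 176/1024 = 11/64.

11/64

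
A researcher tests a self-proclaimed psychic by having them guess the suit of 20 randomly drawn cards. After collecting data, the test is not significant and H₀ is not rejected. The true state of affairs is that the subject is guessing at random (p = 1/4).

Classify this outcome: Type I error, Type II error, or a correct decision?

No error (correct decision).

The conventional null hypothesis here is that the subject is guessing at random (p = 1/4).
The test retained a true H₀ — the decision matches the true state.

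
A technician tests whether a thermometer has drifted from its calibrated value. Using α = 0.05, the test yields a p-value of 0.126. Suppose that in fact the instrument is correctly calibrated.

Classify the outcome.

The conventional null hypothesis is that the instrument is correctly calibrated.
Since p = 0.126 ≥ α = 0.05, H₀ is not rejected.
H₀ is true (actually the instrument is correctly calibrated).
The decision matches the true state — no error.

No error (correct decision).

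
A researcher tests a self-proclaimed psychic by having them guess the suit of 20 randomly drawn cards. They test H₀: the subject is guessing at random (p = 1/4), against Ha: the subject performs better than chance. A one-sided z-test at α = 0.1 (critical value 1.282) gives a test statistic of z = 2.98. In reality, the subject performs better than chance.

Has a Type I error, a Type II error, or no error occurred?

Since z = 2.98 > z* = 1.282, H₀ is rejected.
H₀ is false (actually the subject performs better than chance).
The decision matches the true state — no error.

No error (correct decision).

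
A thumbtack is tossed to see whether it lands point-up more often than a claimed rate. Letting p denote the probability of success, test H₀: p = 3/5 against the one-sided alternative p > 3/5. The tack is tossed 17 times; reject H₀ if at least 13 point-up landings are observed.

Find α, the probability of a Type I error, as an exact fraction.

19225941057/152587890625

Under H₀, X ~ Binomial(17, 3/5), and α = P(X ≥ 13).
Adding the binomial terms for j = 13 through 17 with p = 3/5 yields 19225941057/152587890625.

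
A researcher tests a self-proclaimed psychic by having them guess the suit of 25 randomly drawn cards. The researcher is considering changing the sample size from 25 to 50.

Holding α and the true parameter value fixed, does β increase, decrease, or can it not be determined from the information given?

It decreases.

More data shrinks sampling variability; the test statistic under Ha concentrates further from the null value, making rejection more likely.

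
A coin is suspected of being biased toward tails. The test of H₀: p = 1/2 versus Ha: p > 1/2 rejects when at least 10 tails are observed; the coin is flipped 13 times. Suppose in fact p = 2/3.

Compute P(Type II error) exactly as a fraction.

β = P(fail to reject H₀ | Ha true) = P(S ≤ 9 | p = 2/3), S ~ Binomial(13, 2/3).
Equivalently, β = 1 − P(S ≥ 10) = 1080275/1594323.

1080275/1594323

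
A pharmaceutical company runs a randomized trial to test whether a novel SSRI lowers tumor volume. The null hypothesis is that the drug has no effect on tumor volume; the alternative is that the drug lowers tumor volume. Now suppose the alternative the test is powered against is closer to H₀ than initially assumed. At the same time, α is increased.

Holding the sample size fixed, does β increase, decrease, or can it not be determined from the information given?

Cannot be determined from the information given.

The first change alone would make β increase; the second alone would make β decrease. Which effect dominates depends on the magnitudes, which are not given.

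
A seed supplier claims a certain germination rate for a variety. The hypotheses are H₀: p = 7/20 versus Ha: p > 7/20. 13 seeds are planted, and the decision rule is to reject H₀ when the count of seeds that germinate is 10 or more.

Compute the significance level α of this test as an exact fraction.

5149806264519/2048000000000000

The Type I error probability is α = P(Y ≥ 10) computed under H₀, where Y ~ Binomial(13, 7/20).
Adding the binomial terms for j = 10 through 13 with p = 7/20 yields 5149806264519/2048000000000000.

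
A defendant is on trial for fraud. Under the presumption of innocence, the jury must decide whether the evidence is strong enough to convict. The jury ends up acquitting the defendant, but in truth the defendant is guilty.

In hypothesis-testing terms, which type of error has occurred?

Type II error

The null hypothesis here is that the defendant is innocent.
'Acquitting the defendant' corresponds to failing to reject H₀.
H₀ was not rejected but H₀ is false — a Type II error (false negative).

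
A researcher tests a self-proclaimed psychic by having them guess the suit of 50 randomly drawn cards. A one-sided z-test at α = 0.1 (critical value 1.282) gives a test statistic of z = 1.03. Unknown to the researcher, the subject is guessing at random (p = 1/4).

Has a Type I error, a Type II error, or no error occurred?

No error — this is a correct decision.

The conventional null hypothesis is that the subject is guessing at random (p = 1/4).
Since z = 1.03 ≤ z* = 1.282, H₀ is not rejected.
H₀ is true (actually the subject is guessing at random (p = 1/4)).
The decision matches the true state — no error.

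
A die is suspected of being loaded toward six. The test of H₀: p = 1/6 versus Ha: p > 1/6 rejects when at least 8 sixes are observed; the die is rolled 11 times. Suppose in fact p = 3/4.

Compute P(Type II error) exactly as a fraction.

A Type II error is failing to reject when Ha holds: with p = 3/4, β = P(Y ≤ 7).
Equivalently, β = 1 − P(Y ≥ 8) = 150311/524288.

150311/524288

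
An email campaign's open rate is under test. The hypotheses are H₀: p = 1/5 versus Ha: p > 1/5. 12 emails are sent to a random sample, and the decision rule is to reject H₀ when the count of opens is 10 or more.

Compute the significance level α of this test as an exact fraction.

221/48828125

Under H₀, K ~ Binomial(12, 1/5), and α = P(K ≥ 10).
P(K ≥ 10) = Σ_{j=10}^{12} C(12,j)·(1/5)^j·(4/5)^{12-j} = 221/48828125.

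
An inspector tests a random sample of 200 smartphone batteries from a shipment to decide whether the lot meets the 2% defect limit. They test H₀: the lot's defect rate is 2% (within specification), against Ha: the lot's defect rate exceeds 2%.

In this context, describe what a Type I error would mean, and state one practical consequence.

A Type I error would mean concluding that the lot's defect rate exceeds 2% when in fact the lot's defect rate is 2% (within specification). Consequence: a good lot is scrapped, wasting material and production time.

A Type I error is rejecting H₀ when H₀ is true.
Here that means rejecting the lot and scrapping or reworking it when actually the lot's defect rate is 2% (within specification).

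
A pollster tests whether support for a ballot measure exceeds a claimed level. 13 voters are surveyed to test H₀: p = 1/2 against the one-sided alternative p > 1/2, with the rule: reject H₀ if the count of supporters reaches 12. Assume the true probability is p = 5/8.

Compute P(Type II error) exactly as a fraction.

A Type II error is failing to reject when Ha holds: with p = 5/8, β = P(K ≤ 11).
Equivalently, β = 1 − P(K ≥ 12) = 134753406597/137438953472.

134753406597/137438953472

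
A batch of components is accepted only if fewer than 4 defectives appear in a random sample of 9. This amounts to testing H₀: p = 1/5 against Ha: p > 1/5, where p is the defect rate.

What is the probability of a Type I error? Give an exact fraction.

167269/1953125

Under H₀, K ~ Binomial(9, 1/5); the Type I error rate is P(K ≥ 4).
Computing the lower-tail complement: 1 − 1785856/1953125 = 167269/1953125.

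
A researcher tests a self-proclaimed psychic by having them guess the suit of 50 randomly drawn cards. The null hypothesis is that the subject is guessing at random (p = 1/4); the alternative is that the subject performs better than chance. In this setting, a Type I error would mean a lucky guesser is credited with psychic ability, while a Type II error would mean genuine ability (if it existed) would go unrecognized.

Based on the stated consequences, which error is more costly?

Type I error

The Type I consequence (a lucky guesser is credited with psychic ability) is more severe than the Type II consequence (genuine ability (if it existed) would go unrecognized).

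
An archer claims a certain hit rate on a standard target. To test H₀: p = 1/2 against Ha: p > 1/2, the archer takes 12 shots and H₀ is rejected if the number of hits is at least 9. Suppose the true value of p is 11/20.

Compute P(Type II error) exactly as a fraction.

709043757719553/819200000000000

β = P(fail to reject H₀ | Ha true) = P(K ≤ 8 | p = 11/20), K ~ Binomial(12, 11/20).
Summing C(12,j)·(11/20)^j·(9/20)^{12-j} for j = 0..8 gives 709043757719553/819200000000000.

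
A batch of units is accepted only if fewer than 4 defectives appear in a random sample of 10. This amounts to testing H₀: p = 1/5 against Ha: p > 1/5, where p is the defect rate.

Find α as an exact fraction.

The significance level is the probability, assuming p = 1/5, of seeing 4 or more defectives in 10 draws.
Computing the lower-tail complement: 1 − 8585216/9765625 = 1180409/9765625.

1180409/9765625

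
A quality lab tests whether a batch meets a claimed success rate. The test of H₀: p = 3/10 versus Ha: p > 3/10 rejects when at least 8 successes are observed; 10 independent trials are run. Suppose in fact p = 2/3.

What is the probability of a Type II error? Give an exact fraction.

13795/19683

β = P(fail to reject H₀ | Ha true) = P(S ≤ 7 | p = 2/3), S ~ Binomial(10, 2/3).
Equivalently, β = 1 − P(S ≥ 8) = 13795/19683.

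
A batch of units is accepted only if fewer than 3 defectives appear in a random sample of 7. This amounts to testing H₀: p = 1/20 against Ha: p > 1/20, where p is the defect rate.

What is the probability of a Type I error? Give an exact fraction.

961803/256000000

Under H₀, K ~ Binomial(7, 1/20); the Type I error rate is P(K ≥ 3).
Computing the lower-tail complement: 1 − 255038197/256000000 = 961803/256000000.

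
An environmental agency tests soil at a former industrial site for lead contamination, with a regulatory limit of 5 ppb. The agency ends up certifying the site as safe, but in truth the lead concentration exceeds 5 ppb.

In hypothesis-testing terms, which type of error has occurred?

Type II error

The null hypothesis here is that the lead concentration is at or below 5 ppb (safe).
'Certifying the site as safe' corresponds to failing to reject H₀.
H₀ was not rejected but H₀ is false — a Type II error (false negative).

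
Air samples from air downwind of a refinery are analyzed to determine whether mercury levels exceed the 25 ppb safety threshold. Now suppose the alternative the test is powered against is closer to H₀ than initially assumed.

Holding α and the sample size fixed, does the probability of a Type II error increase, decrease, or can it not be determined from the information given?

It increases.

When the true parameter is near the null value, the test has a harder time distinguishing Ha from H₀.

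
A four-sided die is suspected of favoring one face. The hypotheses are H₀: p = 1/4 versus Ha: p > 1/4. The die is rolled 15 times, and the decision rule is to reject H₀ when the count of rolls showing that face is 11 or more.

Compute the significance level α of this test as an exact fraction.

Under H₀, Y ~ Binomial(15, 1/4), and α = P(Y ≥ 11).
Summing C(15,j)(1/4)^j(3/4)^{15−j} for j = 11,…,15 gives 123841/1073741824.

123841/1073741824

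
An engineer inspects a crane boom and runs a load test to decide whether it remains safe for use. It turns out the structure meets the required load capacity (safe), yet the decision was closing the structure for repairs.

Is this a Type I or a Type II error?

The null hypothesis here is that the structure meets the required load capacity (safe).
'Closing the structure for repairs' corresponds to rejecting H₀.
H₀ was rejected but H₀ is true — a Type I error (false positive).

Type I error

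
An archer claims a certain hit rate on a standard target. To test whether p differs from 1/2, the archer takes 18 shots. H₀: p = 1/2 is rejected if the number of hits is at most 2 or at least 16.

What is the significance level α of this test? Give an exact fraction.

α = P(S ≤ 2 or S ≥ 16 | p = 1/2), S ~ Binomial(18, 1/2).
By symmetry, α = 2·P(S ≤ 2) = 2·(1 + 18 + 153)/262144 = 344/262144 = 43/32768.

43/32768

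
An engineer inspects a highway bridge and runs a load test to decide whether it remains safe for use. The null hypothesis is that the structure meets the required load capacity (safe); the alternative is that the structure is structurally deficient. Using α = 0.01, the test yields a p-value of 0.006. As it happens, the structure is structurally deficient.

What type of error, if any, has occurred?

Neither — the decision is correct.

Since p = 0.006 < α = 0.01, H₀ is rejected.
H₀ is false (actually the structure is structurally deficient).
The decision matches the true state — no error.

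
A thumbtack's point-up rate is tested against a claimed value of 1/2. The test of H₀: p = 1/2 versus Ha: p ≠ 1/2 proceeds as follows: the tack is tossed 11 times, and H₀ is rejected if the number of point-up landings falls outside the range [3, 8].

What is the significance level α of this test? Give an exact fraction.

67/1024

α = P(Y ≤ 2 or Y ≥ 9 | p = 1/2), Y ~ Binomial(11, 1/2).
The two tails are symmetric, so α = 2·(1 + 11 + 55)/2^11 = 134/2048 = 67/1024.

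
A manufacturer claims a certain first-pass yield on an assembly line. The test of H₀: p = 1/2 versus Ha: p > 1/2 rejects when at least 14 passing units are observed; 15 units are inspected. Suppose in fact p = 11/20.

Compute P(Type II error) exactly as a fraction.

16356278262148423407/16384000000000000000

A Type II error is failing to reject when Ha holds: with p = 11/20, β = P(S ≤ 13).
Summing C(15,j)·(11/20)^j·(9/20)^{15-j} for j = 0..13 gives 16356278262148423407/16384000000000000000.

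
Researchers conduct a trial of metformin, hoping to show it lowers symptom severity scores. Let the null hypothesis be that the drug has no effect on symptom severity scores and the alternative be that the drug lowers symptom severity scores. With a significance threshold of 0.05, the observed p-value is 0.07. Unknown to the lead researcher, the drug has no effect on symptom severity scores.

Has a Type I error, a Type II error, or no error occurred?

No error — this is a correct decision.

Since p = 0.07 ≥ α = 0.05, H₀ is not rejected.
H₀ is true (actually the drug has no effect on symptom severity scores).
The decision matches the true state — no error.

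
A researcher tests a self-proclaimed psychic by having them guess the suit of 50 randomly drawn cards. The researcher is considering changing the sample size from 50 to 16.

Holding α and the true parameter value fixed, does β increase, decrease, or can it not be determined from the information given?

It increases.

With less data the test statistic is noisier; under Ha, more outcomes land inside the acceptance region.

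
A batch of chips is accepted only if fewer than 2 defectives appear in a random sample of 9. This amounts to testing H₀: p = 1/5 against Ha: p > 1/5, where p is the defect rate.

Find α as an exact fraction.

The significance level is the probability, assuming p = 1/5, of seeing 2 or more defectives in 9 draws.
α = 1 − P(K ≤ 1) = 1 − 851968/1953125 = 1101157/1953125.

1101157/1953125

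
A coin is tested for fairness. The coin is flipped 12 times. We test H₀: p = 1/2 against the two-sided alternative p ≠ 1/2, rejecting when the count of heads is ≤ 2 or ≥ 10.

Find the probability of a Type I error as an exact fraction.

79/2048

The significance level is the null-hypothesis probability of the rejection region {≤2} ∪ {≥10}.
By symmetry, α = 2·P(Y ≤ 2) = 2·(1 + 12 + 66)/4096 = 158/4096 = 79/2048.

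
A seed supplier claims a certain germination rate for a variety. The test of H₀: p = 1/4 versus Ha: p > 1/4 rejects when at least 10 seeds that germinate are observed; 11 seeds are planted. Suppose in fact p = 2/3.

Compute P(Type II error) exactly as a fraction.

Under the alternative p = 2/3, Y ~ Binomial(11, 2/3); β is the probability the test does not reject, P(Y < 10).
Summing C(11,j)·(2/3)^j·(1/3)^{11-j} for j = 0..9 gives 163835/177147.

163835/177147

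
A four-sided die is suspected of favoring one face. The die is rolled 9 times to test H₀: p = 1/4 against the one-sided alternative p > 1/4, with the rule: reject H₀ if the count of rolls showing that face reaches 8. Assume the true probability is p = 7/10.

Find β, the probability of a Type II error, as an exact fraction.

401998383/500000000

A Type II error is failing to reject when Ha holds: with p = 7/10, β = P(K ≤ 7).
Summing C(9,j)·(7/10)^j·(3/10)^{9-j} for j = 0..7 gives 401998383/500000000.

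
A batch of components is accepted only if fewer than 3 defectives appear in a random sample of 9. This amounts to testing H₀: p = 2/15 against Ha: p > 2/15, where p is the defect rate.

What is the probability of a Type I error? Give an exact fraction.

α = P(reject H₀ | H₀ true) = P(X ≥ 3 | p = 2/15), X ~ Binomial(9, 2/15).
Via the complement, α = 1 − Σ_{j=0}^{2} C(9,j)(2/15)^j(13/15)^{9-j} = 4119920576/38443359375.

4119920576/38443359375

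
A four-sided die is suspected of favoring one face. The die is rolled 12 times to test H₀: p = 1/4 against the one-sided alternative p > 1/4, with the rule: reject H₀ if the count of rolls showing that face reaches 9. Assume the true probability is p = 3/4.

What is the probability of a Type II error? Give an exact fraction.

A Type II error is failing to reject when Ha holds: with p = 3/4, β = P(Y ≤ 8).
Summing C(12,j)·(3/4)^j·(1/4)^{12-j} for j = 0..8 gives 5892517/16777216.

5892517/16777216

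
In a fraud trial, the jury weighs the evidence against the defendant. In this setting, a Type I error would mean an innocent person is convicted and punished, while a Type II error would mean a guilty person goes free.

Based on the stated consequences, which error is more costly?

Type I error

The Type I consequence (an innocent person is convicted and punished) is more severe than the Type II consequence (a guilty person goes free).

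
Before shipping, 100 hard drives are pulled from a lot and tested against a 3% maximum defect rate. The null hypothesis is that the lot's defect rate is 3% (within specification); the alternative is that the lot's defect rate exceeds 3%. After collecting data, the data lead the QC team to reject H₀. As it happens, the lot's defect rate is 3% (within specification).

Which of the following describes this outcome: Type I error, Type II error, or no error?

H₀ was rejected, but H₀ is actually true.
Rejecting a true null hypothesis is a Type I error (false positive).

Type I error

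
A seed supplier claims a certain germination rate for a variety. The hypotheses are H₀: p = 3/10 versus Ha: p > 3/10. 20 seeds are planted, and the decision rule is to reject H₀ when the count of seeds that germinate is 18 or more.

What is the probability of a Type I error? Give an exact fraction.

3773088142371/100000000000000000000

α = P(reject H₀ | H₀ true) = P(Y ≥ 18 | p = 3/10), with Y ~ Binomial(20, 3/10).
Adding the binomial terms for j = 18 through 20 with p = 3/10 yields 3773088142371/100000000000000000000.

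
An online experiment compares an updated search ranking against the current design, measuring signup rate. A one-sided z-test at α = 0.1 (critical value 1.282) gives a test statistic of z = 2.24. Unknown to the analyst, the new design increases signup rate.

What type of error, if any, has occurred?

No error (correct decision).

The conventional null hypothesis is that the new design has no effect on signup rate.
Since z = 2.24 > z* = 1.282, H₀ is rejected.
H₀ is false (actually the new design increases signup rate).
The decision matches the true state — no error.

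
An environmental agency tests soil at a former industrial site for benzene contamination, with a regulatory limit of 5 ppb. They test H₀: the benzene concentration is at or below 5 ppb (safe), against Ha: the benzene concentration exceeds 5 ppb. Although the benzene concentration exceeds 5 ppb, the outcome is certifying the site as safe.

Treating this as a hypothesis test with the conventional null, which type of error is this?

Type II error

'Certifying the site as safe' corresponds to failing to reject H₀.
H₀ was not rejected but H₀ is false — a Type II error (false negative).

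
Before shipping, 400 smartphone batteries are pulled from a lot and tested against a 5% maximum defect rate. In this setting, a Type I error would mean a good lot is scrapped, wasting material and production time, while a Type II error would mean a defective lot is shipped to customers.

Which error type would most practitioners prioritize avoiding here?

Type II error

The Type II consequence (a defective lot is shipped to customers) is more severe than the Type I consequence (a good lot is scrapped, wasting material and production time).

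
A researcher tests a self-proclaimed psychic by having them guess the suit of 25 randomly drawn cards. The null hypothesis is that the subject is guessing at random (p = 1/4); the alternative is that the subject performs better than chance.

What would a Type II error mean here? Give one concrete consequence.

A Type II error would mean concluding that the subject is guessing at random (p = 1/4) (or at least failing to establish that the subject performs better than chance) when in fact the subject performs better than chance. Consequence: genuine ability (if it existed) would go unrecognized.

A Type II error is failing to reject H₀ when H₀ is false.
Here that means concluding there is no evidence of ability when actually the subject performs better than chance.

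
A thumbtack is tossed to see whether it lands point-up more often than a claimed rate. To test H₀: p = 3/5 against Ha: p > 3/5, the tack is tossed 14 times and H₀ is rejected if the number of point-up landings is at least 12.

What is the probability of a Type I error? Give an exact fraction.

242868537/6103515625

The Type I error probability is α = P(K ≥ 12) computed under H₀, where K ~ Binomial(14, 3/5).
Adding the binomial terms for j = 12 through 14 with p = 3/5 yields 242868537/6103515625.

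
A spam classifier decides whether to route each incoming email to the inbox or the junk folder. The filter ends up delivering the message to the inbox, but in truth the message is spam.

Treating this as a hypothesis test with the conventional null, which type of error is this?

The null hypothesis here is that the message is legitimate (not spam).
'Delivering the message to the inbox' corresponds to failing to reject H₀.
H₀ was not rejected but H₀ is false — a Type II error (false negative).

Type II error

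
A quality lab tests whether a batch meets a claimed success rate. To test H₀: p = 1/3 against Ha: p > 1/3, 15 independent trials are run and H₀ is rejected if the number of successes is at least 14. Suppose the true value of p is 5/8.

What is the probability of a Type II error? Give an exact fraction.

A Type II error is failing to reject when Ha holds: with p = 5/8, β = P(X ≤ 13).
Equivalently, β = 1 − P(X ≥ 14) = 17439598153791/17592186044416.

17439598153791/17592186044416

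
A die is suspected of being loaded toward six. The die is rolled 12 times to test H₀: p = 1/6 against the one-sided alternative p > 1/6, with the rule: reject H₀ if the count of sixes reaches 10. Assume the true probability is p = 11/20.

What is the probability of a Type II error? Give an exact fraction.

β = P(fail to reject H₀ | Ha true) = P(Y ≤ 9 | p = 11/20), Y ~ Binomial(12, 11/20).
Summing C(12,j)·(11/20)^j·(9/20)^{12-j} for j = 0..9 gives 784677287856069/819200000000000.

784677287856069/819200000000000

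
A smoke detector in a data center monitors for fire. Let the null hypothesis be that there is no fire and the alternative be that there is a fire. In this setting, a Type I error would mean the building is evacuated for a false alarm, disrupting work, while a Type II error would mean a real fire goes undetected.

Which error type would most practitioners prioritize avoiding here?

The Type II consequence (a real fire goes undetected) is more severe than the Type I consequence (the building is evacuated for a false alarm, disrupting work).

Type II error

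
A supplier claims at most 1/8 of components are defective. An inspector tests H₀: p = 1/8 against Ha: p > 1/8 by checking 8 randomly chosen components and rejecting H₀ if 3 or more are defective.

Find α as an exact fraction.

Under H₀, Y ~ Binomial(8, 1/8); the Type I error rate is P(Y ≥ 3).
Via the complement, α = 1 − Σ_{j=0}^{2} C(8,j)(1/8)^j(7/8)^{8-j} = 1129899/16777216.

1129899/16777216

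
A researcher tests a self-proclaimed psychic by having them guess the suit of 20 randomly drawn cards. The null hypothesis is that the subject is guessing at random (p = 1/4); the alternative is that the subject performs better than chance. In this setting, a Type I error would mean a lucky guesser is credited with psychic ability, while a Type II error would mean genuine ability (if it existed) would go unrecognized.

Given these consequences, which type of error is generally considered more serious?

Type I error

The Type I consequence (a lucky guesser is credited with psychic ability) is more severe than the Type II consequence (genuine ability (if it existed) would go unrecognized).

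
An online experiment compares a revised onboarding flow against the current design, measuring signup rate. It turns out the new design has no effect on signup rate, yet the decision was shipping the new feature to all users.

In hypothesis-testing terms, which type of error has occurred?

The null hypothesis here is that the new design has no effect on signup rate.
'Shipping the new feature to all users' corresponds to rejecting H₀.
H₀ was rejected but H₀ is true — a Type I error (false positive).

Type I error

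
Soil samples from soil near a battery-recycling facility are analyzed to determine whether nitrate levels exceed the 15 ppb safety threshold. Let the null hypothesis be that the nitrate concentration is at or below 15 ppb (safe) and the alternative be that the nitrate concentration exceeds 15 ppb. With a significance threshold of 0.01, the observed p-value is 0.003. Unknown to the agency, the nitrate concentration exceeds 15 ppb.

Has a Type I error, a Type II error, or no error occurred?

Since p = 0.003 < α = 0.01, H₀ is rejected.
H₀ is false (actually the nitrate concentration exceeds 15 ppb).
The decision matches the true state — no error.

No error — this is a correct decision.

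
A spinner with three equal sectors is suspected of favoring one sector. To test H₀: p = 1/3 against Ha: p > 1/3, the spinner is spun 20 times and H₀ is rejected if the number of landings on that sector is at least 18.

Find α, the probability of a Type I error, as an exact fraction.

89/387420489

α = P(reject H₀ | H₀ true) = P(S ≥ 18 | p = 1/3), with S ~ Binomial(20, 1/3).
P(S ≥ 18) = Σ_{j=18}^{20} C(20,j)·(1/3)^j·(2/3)^{20-j} = 89/387420489.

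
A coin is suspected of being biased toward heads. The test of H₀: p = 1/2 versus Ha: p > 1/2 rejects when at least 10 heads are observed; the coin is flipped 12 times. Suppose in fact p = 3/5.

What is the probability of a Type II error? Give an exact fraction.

44753744/48828125

β = P(fail to reject H₀ | Ha true) = P(K ≤ 9 | p = 3/5), K ~ Binomial(12, 3/5).
Equivalently, β = 1 − P(K ≥ 10) = 44753744/48828125.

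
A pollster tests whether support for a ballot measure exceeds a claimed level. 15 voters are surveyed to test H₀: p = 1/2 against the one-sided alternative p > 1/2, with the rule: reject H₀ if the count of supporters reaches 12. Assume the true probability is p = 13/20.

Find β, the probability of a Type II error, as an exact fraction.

6777270377107586237/8192000000000000000

A Type II error is failing to reject when Ha holds: with p = 13/20, β = P(X ≤ 11).
Equivalently, β = 1 − P(X ≥ 12) = 6777270377107586237/8192000000000000000.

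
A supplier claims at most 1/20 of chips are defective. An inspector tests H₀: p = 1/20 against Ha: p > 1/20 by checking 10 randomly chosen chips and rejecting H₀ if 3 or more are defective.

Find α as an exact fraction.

29449106891/2560000000000

The significance level is the probability, assuming p = 1/20, of seeing 3 or more defectives in 10 draws.
Via the complement, α = 1 − Σ_{j=0}^{2} C(10,j)(1/20)^j(19/20)^{10-j} = 29449106891/2560000000000.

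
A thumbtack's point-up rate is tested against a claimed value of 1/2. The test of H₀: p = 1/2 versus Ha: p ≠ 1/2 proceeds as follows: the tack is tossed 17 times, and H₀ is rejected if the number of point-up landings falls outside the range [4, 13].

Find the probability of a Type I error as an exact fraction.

417/32768

α = P(X ≤ 3 or X ≥ 14 | p = 1/2), X ~ Binomial(17, 1/2).
Each tail has probability (1 + 17 + 136 + 680)/131072; doubling gives α = 1668/131072 = 417/32768.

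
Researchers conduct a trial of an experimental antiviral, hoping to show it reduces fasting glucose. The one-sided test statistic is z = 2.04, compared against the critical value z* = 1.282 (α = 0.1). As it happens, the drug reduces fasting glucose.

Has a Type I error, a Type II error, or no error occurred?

No error — this is a correct decision.

The conventional null hypothesis is that the drug has no effect on fasting glucose.
Since z = 2.04 > z* = 1.282, H₀ is rejected.
H₀ is false (actually the drug reduces fasting glucose).
The decision matches the true state — no error.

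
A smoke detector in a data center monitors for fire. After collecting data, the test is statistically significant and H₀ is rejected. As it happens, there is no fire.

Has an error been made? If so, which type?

The conventional null hypothesis here is that there is no fire.
H₀ was rejected, but H₀ is actually true.
Rejecting a true null hypothesis is a Type I error (false positive).

Type I error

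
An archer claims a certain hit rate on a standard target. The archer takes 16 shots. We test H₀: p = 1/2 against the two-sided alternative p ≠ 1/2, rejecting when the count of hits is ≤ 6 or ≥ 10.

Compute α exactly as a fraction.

14893/32768

Under H₀, Y ~ Binomial(16, 1/2); α is the probability of landing in either tail, P(Y ≤ 6) + P(Y ≥ 10).
By symmetry, α = 2·P(Y ≤ 6) = 2·(1 + 16 + 120 + 560 + 1820 + 4368 + 8008)/65536 = 29786/65536 = 14893/32768.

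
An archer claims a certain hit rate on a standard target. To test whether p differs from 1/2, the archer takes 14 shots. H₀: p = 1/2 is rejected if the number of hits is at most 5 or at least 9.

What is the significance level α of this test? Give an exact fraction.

The significance level is the null-hypothesis probability of the rejection region {≤5} ∪ {≥9}.
Each tail has probability (1 + 14 + 91 + 364 + 1001 + 2002)/16384; doubling gives α = 6946/16384 = 3473/8192.

3473/8192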